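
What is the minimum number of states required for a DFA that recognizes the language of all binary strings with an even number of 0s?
Language: binary strings with an even number of 0s
Lower bound (Myhill–Nerode): the prefixes ε, 0 are pairwise distinguishable:
  ε vs 0: suffix ε distinguishes them (ε has zero 0s (accepted), 0 has one 0 (rejected))
So any DFA needs at least 2 states.
Upper bound: a DFA with 2 states exists (one state per class above).
Minimum states: 2

Final answer: 2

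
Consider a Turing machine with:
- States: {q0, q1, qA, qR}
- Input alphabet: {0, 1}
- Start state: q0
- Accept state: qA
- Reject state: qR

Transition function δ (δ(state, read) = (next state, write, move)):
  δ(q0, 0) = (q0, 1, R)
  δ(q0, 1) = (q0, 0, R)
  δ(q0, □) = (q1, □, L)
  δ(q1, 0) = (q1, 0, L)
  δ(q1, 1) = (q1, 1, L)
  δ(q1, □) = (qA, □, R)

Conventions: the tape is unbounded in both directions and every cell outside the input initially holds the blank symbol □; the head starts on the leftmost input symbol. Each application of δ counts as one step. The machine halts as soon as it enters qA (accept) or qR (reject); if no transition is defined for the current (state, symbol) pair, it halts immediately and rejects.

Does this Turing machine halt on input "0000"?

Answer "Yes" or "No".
Step 0: [q0]0000 (head at position 0)
Step 1: δ(q0, 0) = (q0, 1, R)  ⊢  1[q0]000 (head at position 1)
Step 2: δ(q0, 0) = (q0, 1, R)  ⊢  11[q0]00 (head at position 2)
Step 3: δ(q0, 0) = (q0, 1, R)  ⊢  111[q0]0 (head at position 3)
Step 4: δ(q0, 0) = (q0, 1, R)  ⊢  1111[q0]□ (head at position 4)
Step 5: δ(q0, □) = (q1, □, L)  ⊢  111[q1]1□ (head at position 3)
Step 6: δ(q1, 1) = (q1, 1, L)  ⊢  11[q1]11□ (head at position 2)
Step 7: δ(q1, 1) = (q1, 1, L)  ⊢  1[q1]111□ (head at position 1)
Step 8: δ(q1, 1) = (q1, 1, L)  ⊢  [q1]1111□ (head at position 0)
Step 9: δ(q1, 1) = (q1, 1, L)  ⊢  [q1]□1111□ (head at position -1)
Step 10: δ(q1, □) = (qA, □, R)  ⊢  □[qA]1111□ (head at position 0)
The machine is in qA, so it halts and accepts.
It halts after 10 steps.

Final answer: Yes - halts after 10 steps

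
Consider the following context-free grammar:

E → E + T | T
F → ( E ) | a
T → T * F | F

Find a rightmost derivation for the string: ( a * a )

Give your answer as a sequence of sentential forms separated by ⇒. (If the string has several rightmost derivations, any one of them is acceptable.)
Start with E.
Step 1: the rightmost non-terminal is E; apply E → T:  T
Step 2: the rightmost non-terminal is T; apply T → F:  F
Step 3: the rightmost non-terminal is F; apply F → ( E ):  ( E )
Step 4: the rightmost non-terminal is E; apply E → T:  ( T )
Step 5: the rightmost non-terminal is T; apply T → T * F:  ( T * F )
Step 6: the rightmost non-terminal is F; apply F → a:  ( T * a )
Step 7: the rightmost non-terminal is T; apply T → F:  ( F * a )
Step 8: the rightmost non-terminal is F; apply F → a:  ( a * a )

Final answer: E ⇒ T ⇒ F ⇒ ( E ) ⇒ ( T ) ⇒ ( T * F ) ⇒ ( T * a ) ⇒ ( F * a ) ⇒ ( a * a )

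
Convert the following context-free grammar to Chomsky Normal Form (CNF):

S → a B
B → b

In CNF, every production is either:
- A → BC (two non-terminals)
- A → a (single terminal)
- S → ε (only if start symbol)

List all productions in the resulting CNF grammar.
The grammar has no ε-productions or unit productions to eliminate.
S → a B has terminal a in a right-hand side of length ≥ 2: introduce T_a → a and use T_a in place of a.
B → b is already in CNF (single terminal) – keep it.
S → a B becomes S → T_a B.
Resulting CNF grammar (3 productions): T_a → a; B → b; S → T_a B

Final answer: T_a → a; B → b; S → T_a B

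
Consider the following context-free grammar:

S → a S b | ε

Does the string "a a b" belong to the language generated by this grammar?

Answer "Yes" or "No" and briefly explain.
Every derivation applies S → a S b some number n of times and then S → ε, producing a^n b^n with equally many a's and b's. The string a a b has two a's but only one b, so it cannot be derived.

Final answer: No - no valid derivation exists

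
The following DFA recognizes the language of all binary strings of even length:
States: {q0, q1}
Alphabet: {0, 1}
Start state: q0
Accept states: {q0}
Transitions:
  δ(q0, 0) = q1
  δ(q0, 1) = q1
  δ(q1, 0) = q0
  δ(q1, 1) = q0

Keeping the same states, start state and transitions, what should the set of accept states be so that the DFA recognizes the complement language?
The DFA is complete (every state has a transition on every symbol), so the complement
is recognized by the same DFA with accepting and non-accepting states swapped.
Original accept states: {q0}
Complement accept states = All states - Original accept states
= {q0, q1} - {q0}
= {q1}
Complement language: strings of ODD length

Final answer: {q1}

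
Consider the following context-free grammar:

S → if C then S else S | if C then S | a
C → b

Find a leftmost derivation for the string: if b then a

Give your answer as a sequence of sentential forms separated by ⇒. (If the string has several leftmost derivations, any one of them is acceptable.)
Start with S.
Step 1: the leftmost non-terminal is S; apply S → if C then S:  if C then S
Step 2: the leftmost non-terminal is C; apply C → b:  if b then S
Step 3: the leftmost non-terminal is S; apply S → a:  if b then a

Final answer: S ⇒ if C then S ⇒ if b then S ⇒ if b then a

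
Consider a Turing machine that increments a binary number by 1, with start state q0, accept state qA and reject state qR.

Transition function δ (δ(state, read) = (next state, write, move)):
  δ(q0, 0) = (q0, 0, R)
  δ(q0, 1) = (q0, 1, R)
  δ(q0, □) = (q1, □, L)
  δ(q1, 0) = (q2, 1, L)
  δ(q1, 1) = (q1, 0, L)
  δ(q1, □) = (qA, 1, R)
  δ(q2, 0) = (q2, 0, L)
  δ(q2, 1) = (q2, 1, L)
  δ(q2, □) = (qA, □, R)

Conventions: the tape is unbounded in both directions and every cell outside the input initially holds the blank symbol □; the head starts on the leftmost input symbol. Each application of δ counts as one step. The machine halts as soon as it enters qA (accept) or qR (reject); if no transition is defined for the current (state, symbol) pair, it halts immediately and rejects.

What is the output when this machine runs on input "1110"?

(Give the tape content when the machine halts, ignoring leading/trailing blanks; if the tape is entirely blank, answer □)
Step 0: [q0]1110 (head at position 0)
Step 1: δ(q0, 1) = (q0, 1, R)  ⊢  1[q0]110 (head at position 1)
Step 2: δ(q0, 1) = (q0, 1, R)  ⊢  11[q0]10 (head at position 2)
Step 3: δ(q0, 1) = (q0, 1, R)  ⊢  111[q0]0 (head at position 3)
Step 4: δ(q0, 0) = (q0, 0, R)  ⊢  1110[q0]□ (head at position 4)
Step 5: δ(q0, □) = (q1, □, L)  ⊢  111[q1]0□ (head at position 3)
Step 6: δ(q1, 0) = (q2, 1, L)  ⊢  11[q2]11□ (head at position 2)
Step 7: δ(q2, 1) = (q2, 1, L)  ⊢  1[q2]111□ (head at position 1)
Step 8: δ(q2, 1) = (q2, 1, L)  ⊢  [q2]1111□ (head at position 0)
Step 9: δ(q2, 1) = (q2, 1, L)  ⊢  [q2]□1111□ (head at position -1)
Step 10: δ(q2, □) = (qA, □, R)  ⊢  □[qA]1111□ (head at position 0)
The machine is in qA, so it halts and accepts.
Tape content when halted (ignoring surrounding blanks): 1111

Final answer: Output: 1111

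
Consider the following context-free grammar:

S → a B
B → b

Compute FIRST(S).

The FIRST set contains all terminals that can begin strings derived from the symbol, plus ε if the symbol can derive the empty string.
S has the single production S → a B, whose right-hand side begins with the terminal a. So FIRST(S) = {a}.

Final answer: {a}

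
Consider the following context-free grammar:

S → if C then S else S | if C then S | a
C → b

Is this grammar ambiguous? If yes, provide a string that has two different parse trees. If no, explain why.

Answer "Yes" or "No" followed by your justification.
The 'dangling else' can attach to either if. Two leftmost derivations of  if b then if b then a else a:
  (1) S ⇒ if C then S else S ⇒ if b then S else S ⇒ if b then if C then S else S ⇒ if b then if b then S else S ⇒ if b then if b then a else S ⇒ if b then if b then a else a   (else belongs to the outer if)
  (2) S ⇒ if C then S ⇒ if b then S ⇒ if b then if C then S else S ⇒ if b then if b then S else S ⇒ if b then if b then a else S ⇒ if b then if b then a else a   (else belongs to the inner if)
Two distinct parse trees for the same string, so the grammar is ambiguous.

Final answer: Yes - the string 'if b then if b then a else a' has two distinct leftmost derivations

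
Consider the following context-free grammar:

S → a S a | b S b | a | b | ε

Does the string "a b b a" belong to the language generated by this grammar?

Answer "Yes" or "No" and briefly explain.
A derivation exists: S ⇒ a S a ⇒ a b S b a ⇒ a b b a (using S → a S a, S → b S b, then S → ε).

Final answer: Yes - a valid derivation exists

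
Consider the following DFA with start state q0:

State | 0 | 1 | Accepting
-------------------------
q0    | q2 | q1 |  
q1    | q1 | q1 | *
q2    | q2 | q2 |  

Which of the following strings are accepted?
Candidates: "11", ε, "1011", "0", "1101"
"11": q0 → q1 → q1; q1 is accepting → accepted
ε: q0; q0 is not accepting → rejected
"1011": q0 → q1 → q1 → q1 → q1; q1 is accepting → accepted
"0": q0 → q2; q2 is not accepting → rejected
"1101": q0 → q1 → q1 → q1 → q1; q1 is accepting → accepted

Final answer: "11", "1011", "1101"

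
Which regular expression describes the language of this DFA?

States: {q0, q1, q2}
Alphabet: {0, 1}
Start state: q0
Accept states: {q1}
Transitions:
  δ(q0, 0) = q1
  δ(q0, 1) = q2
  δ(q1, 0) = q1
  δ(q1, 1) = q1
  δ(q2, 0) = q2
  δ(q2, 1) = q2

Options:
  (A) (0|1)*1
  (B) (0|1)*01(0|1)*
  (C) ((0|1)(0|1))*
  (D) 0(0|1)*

Testing sample strings against the DFA:
  '01' -> accepted
  '100' -> rejected
  '110' -> rejected
  '00' -> accepted
Checking each option for a counterexample:
  (A) (0|1)*1: '0' is accepted by the DFA but does not match the regex → eliminated
  (B) (0|1)*01(0|1)*: '0' is accepted by the DFA but does not match the regex → eliminated
  (C) ((0|1)(0|1))*: ε is rejected by the DFA but matches the regex → eliminated
  (D) 0(0|1)*: agrees with the DFA on all strings of length ≤ 4
Only (D) 0(0|1)* is consistent with the DFA.

Final answer: (D) 0(0|1)*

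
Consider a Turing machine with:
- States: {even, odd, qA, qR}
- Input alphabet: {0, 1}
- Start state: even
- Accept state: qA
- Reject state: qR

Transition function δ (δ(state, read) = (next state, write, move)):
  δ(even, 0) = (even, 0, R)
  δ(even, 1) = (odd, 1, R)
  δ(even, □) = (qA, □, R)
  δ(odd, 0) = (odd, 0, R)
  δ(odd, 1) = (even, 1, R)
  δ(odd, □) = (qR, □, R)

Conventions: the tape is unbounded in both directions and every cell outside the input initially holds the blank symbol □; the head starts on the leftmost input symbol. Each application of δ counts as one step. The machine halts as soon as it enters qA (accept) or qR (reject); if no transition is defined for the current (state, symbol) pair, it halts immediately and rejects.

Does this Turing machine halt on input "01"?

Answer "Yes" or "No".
Step 0: [even]01 (head at position 0)
Step 1: δ(even, 0) = (even, 0, R)  ⊢  0[even]1 (head at position 1)
Step 2: δ(even, 1) = (odd, 1, R)  ⊢  01[odd]□ (head at position 2)
Step 3: δ(odd, □) = (qR, □, R)  ⊢  01□[qR]□ (head at position 3)
The machine is in qR, so it halts and rejects.
It halts after 3 steps.

Final answer: Yes - halts after 3 steps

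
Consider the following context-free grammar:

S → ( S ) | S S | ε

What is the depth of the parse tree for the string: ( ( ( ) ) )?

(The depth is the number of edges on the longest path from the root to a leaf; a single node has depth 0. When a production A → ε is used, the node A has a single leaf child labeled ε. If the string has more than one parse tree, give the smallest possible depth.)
The string is 3 nested pairs. The shallowest parse tree applies S → ( S ) 3 times (one node per nested pair, each a child of the previous) and then S → ε in the middle.
S nodes at depths 0..3, ε leaf at depth 4; parentheses leaves are at depths 1..3.
(Using S → S S with an S → ε child anywhere only adds levels, so it cannot give a shallower tree.)
Depth = 4.

Final answer: 4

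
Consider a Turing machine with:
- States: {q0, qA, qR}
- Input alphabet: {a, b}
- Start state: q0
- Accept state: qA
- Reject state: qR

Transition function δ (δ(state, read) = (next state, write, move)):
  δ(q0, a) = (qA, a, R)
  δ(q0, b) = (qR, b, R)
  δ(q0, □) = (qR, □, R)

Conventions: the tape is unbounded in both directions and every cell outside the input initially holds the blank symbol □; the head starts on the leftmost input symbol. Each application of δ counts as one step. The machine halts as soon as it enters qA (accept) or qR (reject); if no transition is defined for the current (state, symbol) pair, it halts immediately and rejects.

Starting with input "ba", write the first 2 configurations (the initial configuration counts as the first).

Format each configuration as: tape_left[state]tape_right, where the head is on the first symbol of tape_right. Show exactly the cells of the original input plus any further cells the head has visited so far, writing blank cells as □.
Step 0: [q0]ba (head at position 0)
Step 1: δ(q0, b) = (qR, b, R)  ⊢  b[qR]a (head at position 1)

Final answer: [q0]ba ⊢ b[qR]a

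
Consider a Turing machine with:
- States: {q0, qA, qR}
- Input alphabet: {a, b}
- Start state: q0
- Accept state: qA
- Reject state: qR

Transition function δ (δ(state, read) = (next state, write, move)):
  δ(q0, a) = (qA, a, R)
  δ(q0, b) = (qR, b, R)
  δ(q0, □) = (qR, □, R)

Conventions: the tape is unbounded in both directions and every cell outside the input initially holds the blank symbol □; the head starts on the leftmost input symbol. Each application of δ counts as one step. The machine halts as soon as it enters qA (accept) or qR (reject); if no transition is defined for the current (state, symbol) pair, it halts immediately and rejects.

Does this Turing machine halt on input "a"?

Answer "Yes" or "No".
Step 0: [q0]a (head at position 0)
Step 1: δ(q0, a) = (qA, a, R)  ⊢  a[qA]□ (head at position 1)
The machine is in qA, so it halts and accepts.
It halts after 1 steps.

Final answer: Yes - halts after 1 steps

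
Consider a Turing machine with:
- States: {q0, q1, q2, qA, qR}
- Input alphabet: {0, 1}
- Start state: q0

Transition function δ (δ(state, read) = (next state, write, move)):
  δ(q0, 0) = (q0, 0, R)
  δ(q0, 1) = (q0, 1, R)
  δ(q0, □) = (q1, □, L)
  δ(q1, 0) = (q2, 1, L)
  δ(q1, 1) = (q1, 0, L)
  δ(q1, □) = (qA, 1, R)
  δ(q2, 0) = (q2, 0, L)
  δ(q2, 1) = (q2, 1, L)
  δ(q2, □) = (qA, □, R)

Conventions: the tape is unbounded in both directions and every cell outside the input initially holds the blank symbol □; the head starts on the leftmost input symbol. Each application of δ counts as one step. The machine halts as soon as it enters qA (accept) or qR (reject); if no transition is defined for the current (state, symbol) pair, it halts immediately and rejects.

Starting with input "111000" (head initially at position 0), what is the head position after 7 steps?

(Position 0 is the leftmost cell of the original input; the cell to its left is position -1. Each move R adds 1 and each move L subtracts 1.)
Step 0: [q0]111000 (head at position 0)
Step 1: δ(q0, 1) = (q0, 1, R)  ⊢  1[q0]11000 (head at position 1)
Step 2: δ(q0, 1) = (q0, 1, R)  ⊢  11[q0]1000 (head at position 2)
Step 3: δ(q0, 1) = (q0, 1, R)  ⊢  111[q0]000 (head at position 3)
Step 4: δ(q0, 0) = (q0, 0, R)  ⊢  1110[q0]00 (head at position 4)
Step 5: δ(q0, 0) = (q0, 0, R)  ⊢  11100[q0]0 (head at position 5)
Step 6: δ(q0, 0) = (q0, 0, R)  ⊢  111000[q0]□ (head at position 6)
Step 7: δ(q0, □) = (q1, □, L)  ⊢  11100[q1]0□ (head at position 5)
Head position after 7 steps: 5

Final answer: Position 5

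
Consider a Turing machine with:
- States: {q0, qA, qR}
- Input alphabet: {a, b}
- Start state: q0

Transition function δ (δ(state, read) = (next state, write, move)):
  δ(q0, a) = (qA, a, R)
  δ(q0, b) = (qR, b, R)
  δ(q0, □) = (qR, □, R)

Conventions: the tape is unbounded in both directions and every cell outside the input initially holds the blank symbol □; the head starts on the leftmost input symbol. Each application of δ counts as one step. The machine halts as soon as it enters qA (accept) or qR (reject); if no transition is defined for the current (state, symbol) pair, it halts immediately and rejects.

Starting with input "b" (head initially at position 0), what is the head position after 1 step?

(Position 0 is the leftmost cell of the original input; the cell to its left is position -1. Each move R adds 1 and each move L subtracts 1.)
Step 0: [q0]b (head at position 0)
Step 1: δ(q0, b) = (qR, b, R)  ⊢  b[qR]□ (head at position 1)
Head position after 1 step: 1

Final answer: Position 1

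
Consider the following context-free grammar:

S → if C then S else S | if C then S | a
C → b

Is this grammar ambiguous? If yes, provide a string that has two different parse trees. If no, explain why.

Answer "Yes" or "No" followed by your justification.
The 'dangling else' can attach to either if. Two leftmost derivations of  if b then if b then a else a:
  (1) S ⇒ if C then S else S ⇒ if b then S else S ⇒ if b then if C then S else S ⇒ if b then if b then S else S ⇒ if b then if b then a else S ⇒ if b then if b then a else a   (else belongs to the outer if)
  (2) S ⇒ if C then S ⇒ if b then S ⇒ if b then if C then S else S ⇒ if b then if b then S else S ⇒ if b then if b then a else S ⇒ if b then if b then a else a   (else belongs to the inner if)
Two distinct parse trees for the same string, so the grammar is ambiguous.

Final answer: Yes - the string 'if b then if b then a else a' has two distinct leftmost derivations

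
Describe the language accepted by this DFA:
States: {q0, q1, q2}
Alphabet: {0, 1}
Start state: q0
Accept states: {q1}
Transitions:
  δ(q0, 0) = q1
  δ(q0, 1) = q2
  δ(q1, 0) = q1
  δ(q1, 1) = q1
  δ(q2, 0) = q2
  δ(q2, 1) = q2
Analyzing the DFA structure:
Start state: q0
Accept states: {q1}
Interpreting what each state remembers (checking against the transitions):
  q0: nothing has been read yet
  q1: the first symbol was 0
  q2: the first symbol was 1 (trap state)
  δ(q0, 0): in q0 (nothing has been read yet), after reading 0 we have: the first symbol was 0 → q1
  δ(q0, 1): in q0 (nothing has been read yet), after reading 1 we have: the first symbol was 1 (trap state) → q2
  δ(q1, 0): in q1 (the first symbol was 0), after reading 0 we have: the first symbol was 0 → q1
  δ(q1, 1): in q1 (the first symbol was 0), after reading 1 we have: the first symbol was 0 → q1
  δ(q2, 0): in q2 (the first symbol was 1 (trap state)), after reading 0 we have: the first symbol was 1 (trap state) → q2
  δ(q2, 1): in q2 (the first symbol was 1 (trap state)), after reading 1 we have: the first symbol was 1 (trap state) → q2
A string is accepted iff it ends in {q1}, i.e. the first symbol was 0.
Language: All binary strings starting with 0

Final answer: All binary strings starting with 0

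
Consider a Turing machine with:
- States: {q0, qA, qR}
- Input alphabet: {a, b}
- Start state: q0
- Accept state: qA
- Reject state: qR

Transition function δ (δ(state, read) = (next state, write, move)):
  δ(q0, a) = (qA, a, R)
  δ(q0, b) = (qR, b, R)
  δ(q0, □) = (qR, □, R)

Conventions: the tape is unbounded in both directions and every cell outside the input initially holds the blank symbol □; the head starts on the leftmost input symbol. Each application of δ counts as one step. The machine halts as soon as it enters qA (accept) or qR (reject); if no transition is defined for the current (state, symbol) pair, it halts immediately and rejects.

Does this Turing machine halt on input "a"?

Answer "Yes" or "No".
Step 0: [q0]a (head at position 0)
Step 1: δ(q0, a) = (qA, a, R)  ⊢  a[qA]□ (head at position 1)
The machine is in qA, so it halts and accepts.
It halts after 1 steps.

Final answer: Yes - halts after 1 steps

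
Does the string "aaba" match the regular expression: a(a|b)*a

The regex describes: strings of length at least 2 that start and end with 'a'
Yes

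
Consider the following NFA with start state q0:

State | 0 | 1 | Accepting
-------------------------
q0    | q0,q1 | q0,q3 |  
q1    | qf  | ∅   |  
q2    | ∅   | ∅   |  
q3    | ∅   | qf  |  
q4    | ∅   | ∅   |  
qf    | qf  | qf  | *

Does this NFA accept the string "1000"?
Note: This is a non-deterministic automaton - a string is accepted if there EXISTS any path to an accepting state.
Track the set of states the NFA could be in: start {q0}
Read '1': {q0} → {q0, q3}
Read '0': {q0, q3} → {q0, q1}
Read '0': {q0, q1} → {q0, q1, qf}
Read '0': {q0, q1, qf} → {q0, q1, qf}
Final set {q0, q1, qf} contains accepting state(s) {qf} → accepted.

Final answer: Yes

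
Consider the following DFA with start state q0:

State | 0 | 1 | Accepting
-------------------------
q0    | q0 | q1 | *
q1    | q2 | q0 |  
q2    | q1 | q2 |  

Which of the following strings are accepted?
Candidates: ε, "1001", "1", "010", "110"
ε: q0; q0 is accepting → accepted
"1001": q0 → q1 → q2 → q1 → q0; q0 is accepting → accepted
"1": q0 → q1; q1 is not accepting → rejected
"010": q0 → q0 → q1 → q2; q2 is not accepting → rejected
"110": q0 → q1 → q0 → q0; q0 is accepting → accepted

Final answer: ε, "1001", "110"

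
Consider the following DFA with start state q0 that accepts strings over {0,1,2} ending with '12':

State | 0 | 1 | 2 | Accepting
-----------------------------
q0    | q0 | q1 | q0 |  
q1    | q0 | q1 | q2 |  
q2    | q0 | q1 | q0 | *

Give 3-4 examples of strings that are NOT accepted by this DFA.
Any strings that end in a non-accepting state work; for example:
"020": q0 → q0 → q0 → q0; q0 is not accepting → rejected
"1120": q0 → q1 → q1 → q2 → q0; q0 is not accepting → rejected
"1200": q0 → q1 → q2 → q0 → q0; q0 is not accepting → rejected
"2202": q0 → q0 → q0 → q0 → q0; q0 is not accepting → rejected

Final answer: "020", "1120", "1200", "2202"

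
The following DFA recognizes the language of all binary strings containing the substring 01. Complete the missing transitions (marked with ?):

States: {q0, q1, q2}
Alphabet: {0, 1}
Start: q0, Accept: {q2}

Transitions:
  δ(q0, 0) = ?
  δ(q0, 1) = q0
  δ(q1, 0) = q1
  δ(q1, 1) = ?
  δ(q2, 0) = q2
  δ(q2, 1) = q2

What each state remembers (consistent with the given transitions and accept states):
  q0: 01 not seen yet and the last symbol was not 0
  q1: 01 not seen yet and the last symbol was 0
  q2: the substring 01 has already been seen
Filling in the missing entries:
  δ(q0, 0): in q0 (01 not seen yet and the last symbol was not 0), after reading 0 we have: 01 not seen yet and the last symbol was 0 → q1
  δ(q1, 1): in q1 (01 not seen yet and the last symbol was 0), after reading 1 we have: the substring 01 has already been seen → q2

Final answer: δ(q0, 0) = q1; δ(q1, 1) = q2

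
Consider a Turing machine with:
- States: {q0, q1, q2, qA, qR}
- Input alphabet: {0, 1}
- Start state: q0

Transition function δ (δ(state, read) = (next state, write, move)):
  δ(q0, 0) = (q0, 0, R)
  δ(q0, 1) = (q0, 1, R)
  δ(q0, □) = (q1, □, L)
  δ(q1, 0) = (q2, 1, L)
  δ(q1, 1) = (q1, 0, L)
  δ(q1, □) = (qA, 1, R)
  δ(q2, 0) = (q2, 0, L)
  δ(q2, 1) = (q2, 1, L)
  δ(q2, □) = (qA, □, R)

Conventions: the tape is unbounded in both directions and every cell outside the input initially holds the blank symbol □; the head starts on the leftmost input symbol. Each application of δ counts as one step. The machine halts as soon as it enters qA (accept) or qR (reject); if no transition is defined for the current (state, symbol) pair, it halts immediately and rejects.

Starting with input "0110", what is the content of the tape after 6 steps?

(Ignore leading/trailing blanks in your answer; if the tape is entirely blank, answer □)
Step 0: [q0]0110 (head at position 0)
Step 1: δ(q0, 0) = (q0, 0, R)  ⊢  0[q0]110 (head at position 1)
Step 2: δ(q0, 1) = (q0, 1, R)  ⊢  01[q0]10 (head at position 2)
Step 3: δ(q0, 1) = (q0, 1, R)  ⊢  011[q0]0 (head at position 3)
Step 4: δ(q0, 0) = (q0, 0, R)  ⊢  0110[q0]□ (head at position 4)
Step 5: δ(q0, □) = (q1, □, L)  ⊢  011[q1]0□ (head at position 3)
Step 6: δ(q1, 0) = (q2, 1, L)  ⊢  01[q2]11□ (head at position 2)
Tape after 6 steps (ignoring surrounding blanks): 0111

Final answer: Tape: 0111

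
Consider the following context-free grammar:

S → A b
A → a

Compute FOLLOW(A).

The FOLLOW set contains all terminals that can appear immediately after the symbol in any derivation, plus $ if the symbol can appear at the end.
A occurs only in S → A b, where it is immediately followed by the terminal b. So FOLLOW(A) = {b}.

Final answer: {b}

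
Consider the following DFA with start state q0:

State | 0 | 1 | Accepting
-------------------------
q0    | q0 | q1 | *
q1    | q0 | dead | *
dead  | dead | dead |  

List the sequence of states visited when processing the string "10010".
q0 → q1 → q0 → q0 → q1 → q0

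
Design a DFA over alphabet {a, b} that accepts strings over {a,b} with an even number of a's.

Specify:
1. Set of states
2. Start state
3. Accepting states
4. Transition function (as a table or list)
One valid DFA (any DFA recognizing the same language is acceptable):
States: {q0, q1}
Start: q0
Accepting: {q0}
Transitions (accepting states marked with *):
State | a | b | Accepting
-------------------------
q0    | q1 | q0 | *
q1    | q0 | q1 |  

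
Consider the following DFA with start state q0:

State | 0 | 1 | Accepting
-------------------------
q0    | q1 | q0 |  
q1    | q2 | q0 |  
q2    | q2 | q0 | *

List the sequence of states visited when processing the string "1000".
q0 → q0 → q1 → q2 → q2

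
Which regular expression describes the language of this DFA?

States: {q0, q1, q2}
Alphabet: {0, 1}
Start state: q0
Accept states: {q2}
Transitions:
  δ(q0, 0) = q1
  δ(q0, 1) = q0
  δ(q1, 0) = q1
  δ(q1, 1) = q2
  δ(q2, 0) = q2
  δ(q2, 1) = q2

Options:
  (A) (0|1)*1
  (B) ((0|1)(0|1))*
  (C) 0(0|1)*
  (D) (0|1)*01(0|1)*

Testing sample strings against the DFA:
  '0111' -> accepted
  '00' -> rejected
  '10001' -> accepted
  '01101' -> accepted
Checking each option for a counterexample:
  (A) (0|1)*1: '1' is rejected by the DFA but matches the regex → eliminated
  (B) ((0|1)(0|1))*: ε is rejected by the DFA but matches the regex → eliminated
  (C) 0(0|1)*: '0' is rejected by the DFA but matches the regex → eliminated
  (D) (0|1)*01(0|1)*: agrees with the DFA on all strings of length ≤ 4
Only (D) (0|1)*01(0|1)* is consistent with the DFA.

Final answer: (D) (0|1)*01(0|1)*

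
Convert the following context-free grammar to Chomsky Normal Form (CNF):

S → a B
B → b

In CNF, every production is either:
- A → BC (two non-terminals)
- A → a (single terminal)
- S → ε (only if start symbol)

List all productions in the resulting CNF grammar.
The grammar has no ε-productions or unit productions to eliminate.
S → a B has terminal a in a right-hand side of length ≥ 2: introduce T_a → a and use T_a in place of a.
B → b is already in CNF (single terminal) – keep it.
S → a B becomes S → T_a B.
Resulting CNF grammar (3 productions): T_a → a; B → b; S → T_a B

Final answer: T_a → a; B → b; S → T_a B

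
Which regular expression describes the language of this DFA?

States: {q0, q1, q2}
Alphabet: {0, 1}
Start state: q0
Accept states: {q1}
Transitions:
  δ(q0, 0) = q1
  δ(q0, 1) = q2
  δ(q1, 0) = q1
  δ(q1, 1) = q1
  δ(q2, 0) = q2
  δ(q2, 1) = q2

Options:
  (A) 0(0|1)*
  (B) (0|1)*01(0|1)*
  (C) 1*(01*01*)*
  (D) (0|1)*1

Testing sample strings against the DFA:
  '00' -> accepted
  '111' -> rejected
  '01010' -> accepted
  '00' -> accepted
Checking each option for a counterexample:
  (A) 0(0|1)*: agrees with the DFA on all strings of length ≤ 4
  (B) (0|1)*01(0|1)*: '0' is accepted by the DFA but does not match the regex → eliminated
  (C) 1*(01*01*)*: ε is rejected by the DFA but matches the regex → eliminated
  (D) (0|1)*1: '0' is accepted by the DFA but does not match the regex → eliminated
Only (A) 0(0|1)* is consistent with the DFA.

Final answer: (A) 0(0|1)*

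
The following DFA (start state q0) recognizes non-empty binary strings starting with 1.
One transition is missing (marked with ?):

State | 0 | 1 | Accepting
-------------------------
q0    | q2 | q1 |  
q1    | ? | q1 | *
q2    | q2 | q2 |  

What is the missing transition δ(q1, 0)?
q1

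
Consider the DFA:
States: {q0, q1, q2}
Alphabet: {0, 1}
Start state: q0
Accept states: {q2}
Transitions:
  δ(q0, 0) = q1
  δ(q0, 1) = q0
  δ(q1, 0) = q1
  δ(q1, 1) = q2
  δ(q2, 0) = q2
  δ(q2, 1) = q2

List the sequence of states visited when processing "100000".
Starting at q0
Read '1': q0 -> q0
Read '0': q0 -> q1
Read '0': q1 -> q1
Read '0': q1 -> q1
Read '0': q1 -> q1
Read '0': q1 -> q1

Final answer: q0 -> q0 -> q1 -> q1 -> q1 -> q1 -> q1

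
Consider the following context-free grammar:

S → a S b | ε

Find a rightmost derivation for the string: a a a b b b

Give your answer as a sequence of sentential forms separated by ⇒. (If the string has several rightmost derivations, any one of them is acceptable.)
Start with S.
Step 1: the rightmost non-terminal is S; apply S → a S b:  a S b
Step 2: the rightmost non-terminal is S; apply S → a S b:  a a S b b
Step 3: the rightmost non-terminal is S; apply S → a S b:  a a a S b b b
Step 4: the rightmost non-terminal is S; apply S → ε:  a a a b b b

Final answer: S ⇒ a S b ⇒ a a S b b ⇒ a a a S b b b ⇒ a a a b b b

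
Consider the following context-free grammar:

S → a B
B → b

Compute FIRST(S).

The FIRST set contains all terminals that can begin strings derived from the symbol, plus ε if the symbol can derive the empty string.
S has the single production S → a B, whose right-hand side begins with the terminal a. So FIRST(S) = {a}.

Final answer: {a}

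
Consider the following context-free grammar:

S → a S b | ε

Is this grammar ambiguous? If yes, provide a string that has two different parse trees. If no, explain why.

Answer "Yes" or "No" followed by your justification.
At every step exactly one production applies: if the remaining string to generate is non-empty it starts with a and ends with b, forcing S → a S b; if it is empty, S → ε is forced. Hence each string a^n b^n has exactly one derivation (S → a S b applied n times, then S → ε) and one parse tree.

Final answer: No - the grammar is unambiguous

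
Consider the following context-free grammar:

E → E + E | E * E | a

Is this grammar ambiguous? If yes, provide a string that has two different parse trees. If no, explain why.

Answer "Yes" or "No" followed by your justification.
Two different leftmost derivations of a + a * a:
  (1) E ⇒ E + E ⇒ a + E ⇒ a + E * E ⇒ a + a * E ⇒ a + a * a   (tree groups a + (a * a))
  (2) E ⇒ E * E ⇒ E + E * E ⇒ a + E * E ⇒ a + a * E ⇒ a + a * a   (tree groups (a + a) * a)
Two distinct leftmost derivations = two distinct parse trees, so the grammar is ambiguous.

Final answer: Yes - the string 'a + a * a' has two distinct leftmost derivations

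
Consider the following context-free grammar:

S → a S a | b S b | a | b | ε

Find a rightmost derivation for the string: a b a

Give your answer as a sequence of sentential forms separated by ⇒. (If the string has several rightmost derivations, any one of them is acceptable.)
Start with S.
Step 1: the rightmost non-terminal is S; apply S → a S a:  a S a
Step 2: the rightmost non-terminal is S; apply S → b:  a b a

Final answer: S ⇒ a S a ⇒ a b a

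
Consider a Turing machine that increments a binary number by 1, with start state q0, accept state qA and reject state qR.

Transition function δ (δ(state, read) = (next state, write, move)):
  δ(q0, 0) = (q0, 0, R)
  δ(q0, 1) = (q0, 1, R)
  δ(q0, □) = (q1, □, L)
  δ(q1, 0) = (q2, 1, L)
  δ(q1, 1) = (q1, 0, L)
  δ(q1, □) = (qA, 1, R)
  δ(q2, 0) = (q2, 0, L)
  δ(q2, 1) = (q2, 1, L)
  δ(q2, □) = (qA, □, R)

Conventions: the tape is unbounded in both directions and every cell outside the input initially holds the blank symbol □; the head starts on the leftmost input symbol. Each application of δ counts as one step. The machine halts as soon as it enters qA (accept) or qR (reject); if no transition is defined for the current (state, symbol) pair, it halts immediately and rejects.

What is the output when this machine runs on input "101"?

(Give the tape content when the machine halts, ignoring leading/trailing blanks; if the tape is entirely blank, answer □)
Step 0: [q0]101 (head at position 0)
Step 1: δ(q0, 1) = (q0, 1, R)  ⊢  1[q0]01 (head at position 1)
Step 2: δ(q0, 0) = (q0, 0, R)  ⊢  10[q0]1 (head at position 2)
Step 3: δ(q0, 1) = (q0, 1, R)  ⊢  101[q0]□ (head at position 3)
Step 4: δ(q0, □) = (q1, □, L)  ⊢  10[q1]1□ (head at position 2)
Step 5: δ(q1, 1) = (q1, 0, L)  ⊢  1[q1]00□ (head at position 1)
Step 6: δ(q1, 0) = (q2, 1, L)  ⊢  [q2]110□ (head at position 0)
Step 7: δ(q2, 1) = (q2, 1, L)  ⊢  [q2]□110□ (head at position -1)
Step 8: δ(q2, □) = (qA, □, R)  ⊢  □[qA]110□ (head at position 0)
The machine is in qA, so it halts and accepts.
Tape content when halted (ignoring surrounding blanks): 110

Final answer: Output: 110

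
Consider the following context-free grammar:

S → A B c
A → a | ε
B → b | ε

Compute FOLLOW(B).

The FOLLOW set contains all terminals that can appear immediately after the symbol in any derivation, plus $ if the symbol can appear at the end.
B occurs in S → A B c, immediately followed by the terminal c. So FOLLOW(B) = {c}.

Final answer: {c}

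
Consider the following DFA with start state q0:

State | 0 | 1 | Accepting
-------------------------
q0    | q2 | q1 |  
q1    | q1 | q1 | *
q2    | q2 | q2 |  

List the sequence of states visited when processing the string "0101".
q0 → q2 → q2 → q2 → q2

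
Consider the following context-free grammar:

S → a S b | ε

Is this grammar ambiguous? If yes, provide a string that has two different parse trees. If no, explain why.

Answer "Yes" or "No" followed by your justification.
At every step exactly one production applies: if the remaining string to generate is non-empty it starts with a and ends with b, forcing S → a S b; if it is empty, S → ε is forced. Hence each string a^n b^n has exactly one derivation (S → a S b applied n times, then S → ε) and one parse tree.

Final answer: No - the grammar is unambiguous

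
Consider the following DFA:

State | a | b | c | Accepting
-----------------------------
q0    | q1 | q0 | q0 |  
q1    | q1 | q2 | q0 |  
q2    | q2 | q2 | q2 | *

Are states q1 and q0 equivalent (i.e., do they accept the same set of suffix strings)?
Try the suffix "b".
From q1: q1 → q2 — accepting.
From q0: q0 → q0 — not accepting.
The two states disagree on this suffix, so they are not equivalent.

Final answer: No. Distinguishing string: "b" - accepted from q1 but not from q0.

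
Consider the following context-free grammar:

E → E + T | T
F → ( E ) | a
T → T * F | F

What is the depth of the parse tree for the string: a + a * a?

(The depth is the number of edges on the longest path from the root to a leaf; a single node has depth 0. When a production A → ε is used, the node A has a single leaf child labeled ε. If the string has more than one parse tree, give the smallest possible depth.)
The grammar is unambiguous; the parse tree of a + a * a is:
E → E + T at the root (depth 0).
  Left E (depth 1) → T (2) → F (3) → a (4).
  Right T (depth 1) → T * F; that T (2) → F (3) → a (4); F (2) → a (3).
The longest root-to-leaf paths have 4 edges.
Depth = 4.

Final answer: 4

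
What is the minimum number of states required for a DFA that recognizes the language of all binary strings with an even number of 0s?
Language: binary strings with an even number of 0s
Lower bound (Myhill–Nerode): the prefixes ε, 0 are pairwise distinguishable:
  ε vs 0: suffix ε distinguishes them (ε has zero 0s (accepted), 0 has one 0 (rejected))
So any DFA needs at least 2 states.
Upper bound: a DFA with 2 states exists (one state per class above).
Minimum states: 2

Final answer: 2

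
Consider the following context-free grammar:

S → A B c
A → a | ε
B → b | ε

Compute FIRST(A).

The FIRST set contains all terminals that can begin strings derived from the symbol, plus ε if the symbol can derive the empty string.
A → a contributes a; A → ε makes A nullable, contributing ε. FIRST(A) = {a, ε}.

Final answer: {a, ε}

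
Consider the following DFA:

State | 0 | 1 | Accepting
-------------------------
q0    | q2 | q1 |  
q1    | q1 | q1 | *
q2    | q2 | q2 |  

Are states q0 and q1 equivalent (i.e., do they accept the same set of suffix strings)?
Try the suffix ε (the empty string).
From q0: q0 — not accepting.
From q1: q1 — accepting.
The two states disagree on this suffix, so they are not equivalent.

Final answer: No. Distinguishing string: ε (the empty string) - accepted from q1 but not from q0.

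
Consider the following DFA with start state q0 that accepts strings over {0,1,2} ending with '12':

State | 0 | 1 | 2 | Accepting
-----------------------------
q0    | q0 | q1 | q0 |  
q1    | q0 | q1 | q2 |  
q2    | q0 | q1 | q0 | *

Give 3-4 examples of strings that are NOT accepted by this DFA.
Any strings that end in a non-accepting state work; for example:
ε: q0; q0 is not accepting → rejected
"220": q0 → q0 → q0 → q0; q0 is not accepting → rejected
"1002": q0 → q1 → q0 → q0 → q0; q0 is not accepting → rejected
"1021": q0 → q1 → q0 → q0 → q1; q1 is not accepting → rejected

Final answer: ε, "220", "1002", "1021"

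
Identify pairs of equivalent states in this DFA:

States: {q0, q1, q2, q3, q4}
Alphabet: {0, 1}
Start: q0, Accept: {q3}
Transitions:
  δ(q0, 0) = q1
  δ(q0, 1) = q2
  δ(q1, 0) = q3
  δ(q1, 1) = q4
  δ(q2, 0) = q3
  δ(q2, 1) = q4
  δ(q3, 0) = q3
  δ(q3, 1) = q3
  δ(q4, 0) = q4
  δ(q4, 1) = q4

Using the table-filling algorithm:
Round 0 – mark pairs where exactly one state is accepting: (q0,q3), (q1,q3), (q2,q3), (q3,q4)
Round 1 – newly marked: (q0,q1) [on 0: q1 vs q3, already marked]; (q0,q2) [on 0: q1 vs q3, already marked]; (q1,q4) [on 0: q3 vs q4, already marked]; (q2,q4) [on 0: q3 vs q4, already marked]
Round 2 – newly marked: (q0,q4) [on 0: q1 vs q4, already marked]
No further pairs can be marked.
(q1, q2) unmarked: δ(q1,0)=q3, δ(q2,0)=q3; δ(q1,1)=q4, δ(q2,1)=q4 → equivalent
Equivalent pairs: (q1, q2)

Final answer: Equivalent pairs: (q1, q2)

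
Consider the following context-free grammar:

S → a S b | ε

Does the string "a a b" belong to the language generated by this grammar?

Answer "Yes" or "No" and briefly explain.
Every derivation applies S → a S b some number n of times and then S → ε, producing a^n b^n with equally many a's and b's. The string a a b has two a's but only one b, so it cannot be derived.

Final answer: No - no valid derivation exists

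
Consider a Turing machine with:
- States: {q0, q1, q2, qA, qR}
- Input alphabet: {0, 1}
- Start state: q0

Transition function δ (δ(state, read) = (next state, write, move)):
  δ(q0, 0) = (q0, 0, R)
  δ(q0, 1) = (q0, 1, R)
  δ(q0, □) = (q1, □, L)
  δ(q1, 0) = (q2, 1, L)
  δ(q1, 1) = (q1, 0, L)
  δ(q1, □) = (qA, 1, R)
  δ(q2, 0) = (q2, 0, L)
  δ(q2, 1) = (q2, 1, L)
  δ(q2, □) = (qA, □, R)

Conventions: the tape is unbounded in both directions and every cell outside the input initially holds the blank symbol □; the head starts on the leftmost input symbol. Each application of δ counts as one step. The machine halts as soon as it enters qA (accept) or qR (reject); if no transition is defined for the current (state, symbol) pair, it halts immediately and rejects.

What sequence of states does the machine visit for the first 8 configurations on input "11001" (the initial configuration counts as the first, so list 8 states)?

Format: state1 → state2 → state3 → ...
Step 0: [q0]11001 (head at position 0)
Step 1: δ(q0, 1) = (q0, 1, R)  ⊢  1[q0]1001 (head at position 1)
Step 2: δ(q0, 1) = (q0, 1, R)  ⊢  11[q0]001 (head at position 2)
Step 3: δ(q0, 0) = (q0, 0, R)  ⊢  110[q0]01 (head at position 3)
Step 4: δ(q0, 0) = (q0, 0, R)  ⊢  1100[q0]1 (head at position 4)
Step 5: δ(q0, 1) = (q0, 1, R)  ⊢  11001[q0]□ (head at position 5)
Step 6: δ(q0, □) = (q1, □, L)  ⊢  1100[q1]1□ (head at position 4)
Step 7: δ(q1, 1) = (q1, 0, L)  ⊢  110[q1]00□ (head at position 3)
Reading off the states of these 8 configurations: q0 → q0 → q0 → q0 → q0 → q0 → q1 → q1

Final answer: q0 → q0 → q0 → q0 → q0 → q0 → q1 → q1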